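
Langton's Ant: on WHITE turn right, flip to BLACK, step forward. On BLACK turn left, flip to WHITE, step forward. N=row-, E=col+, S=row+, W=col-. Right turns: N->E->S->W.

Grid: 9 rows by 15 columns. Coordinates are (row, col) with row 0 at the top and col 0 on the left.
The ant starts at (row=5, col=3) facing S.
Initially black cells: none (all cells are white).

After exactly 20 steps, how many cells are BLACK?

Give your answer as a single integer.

Answer: 6

Derivation:
Step 1: on WHITE (5,3): turn R to W, flip to black, move to (5,2). |black|=1
Step 2: on WHITE (5,2): turn R to N, flip to black, move to (4,2). |black|=2
Step 3: on WHITE (4,2): turn R to E, flip to black, move to (4,3). |black|=3
Step 4: on WHITE (4,3): turn R to S, flip to black, move to (5,3). |black|=4
Step 5: on BLACK (5,3): turn L to E, flip to white, move to (5,4). |black|=3
Step 6: on WHITE (5,4): turn R to S, flip to black, move to (6,4). |black|=4
Step 7: on WHITE (6,4): turn R to W, flip to black, move to (6,3). |black|=5
Step 8: on WHITE (6,3): turn R to N, flip to black, move to (5,3). |black|=6
Step 9: on WHITE (5,3): turn R to E, flip to black, move to (5,4). |black|=7
Step 10: on BLACK (5,4): turn L to N, flip to white, move to (4,4). |black|=6
Step 11: on WHITE (4,4): turn R to E, flip to black, move to (4,5). |black|=7
Step 12: on WHITE (4,5): turn R to S, flip to black, move to (5,5). |black|=8
Step 13: on WHITE (5,5): turn R to W, flip to black, move to (5,4). |black|=9
Step 14: on WHITE (5,4): turn R to N, flip to black, move to (4,4). |black|=10
Step 15: on BLACK (4,4): turn L to W, flip to white, move to (4,3). |black|=9
Step 16: on BLACK (4,3): turn L to S, flip to white, move to (5,3). |black|=8
Step 17: on BLACK (5,3): turn L to E, flip to white, move to (5,4). |black|=7
Step 18: on BLACK (5,4): turn L to N, flip to white, move to (4,4). |black|=6
Step 19: on WHITE (4,4): turn R to E, flip to black, move to (4,5). |black|=7
Step 20: on BLACK (4,5): turn L to N, flip to white, move to (3,5). |black|=6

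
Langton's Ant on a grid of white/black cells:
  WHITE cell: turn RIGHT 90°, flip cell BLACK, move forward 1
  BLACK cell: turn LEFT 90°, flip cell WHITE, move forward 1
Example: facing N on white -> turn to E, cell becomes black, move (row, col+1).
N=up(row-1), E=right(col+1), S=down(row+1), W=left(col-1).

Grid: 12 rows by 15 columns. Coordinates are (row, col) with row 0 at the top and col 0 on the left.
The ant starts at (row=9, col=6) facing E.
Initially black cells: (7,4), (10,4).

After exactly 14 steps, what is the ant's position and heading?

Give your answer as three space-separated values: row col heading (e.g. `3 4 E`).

Answer: 8 5 W

Derivation:
Step 1: on WHITE (9,6): turn R to S, flip to black, move to (10,6). |black|=3
Step 2: on WHITE (10,6): turn R to W, flip to black, move to (10,5). |black|=4
Step 3: on WHITE (10,5): turn R to N, flip to black, move to (9,5). |black|=5
Step 4: on WHITE (9,5): turn R to E, flip to black, move to (9,6). |black|=6
Step 5: on BLACK (9,6): turn L to N, flip to white, move to (8,6). |black|=5
Step 6: on WHITE (8,6): turn R to E, flip to black, move to (8,7). |black|=6
Step 7: on WHITE (8,7): turn R to S, flip to black, move to (9,7). |black|=7
Step 8: on WHITE (9,7): turn R to W, flip to black, move to (9,6). |black|=8
Step 9: on WHITE (9,6): turn R to N, flip to black, move to (8,6). |black|=9
Step 10: on BLACK (8,6): turn L to W, flip to white, move to (8,5). |black|=8
Step 11: on WHITE (8,5): turn R to N, flip to black, move to (7,5). |black|=9
Step 12: on WHITE (7,5): turn R to E, flip to black, move to (7,6). |black|=10
Step 13: on WHITE (7,6): turn R to S, flip to black, move to (8,6). |black|=11
Step 14: on WHITE (8,6): turn R to W, flip to black, move to (8,5). |black|=12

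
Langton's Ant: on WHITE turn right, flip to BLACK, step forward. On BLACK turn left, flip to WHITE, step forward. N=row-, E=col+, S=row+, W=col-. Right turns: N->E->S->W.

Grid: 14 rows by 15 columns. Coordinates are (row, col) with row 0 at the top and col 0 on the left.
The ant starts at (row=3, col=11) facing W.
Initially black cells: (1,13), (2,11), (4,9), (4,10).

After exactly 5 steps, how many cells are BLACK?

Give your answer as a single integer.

Step 1: on WHITE (3,11): turn R to N, flip to black, move to (2,11). |black|=5
Step 2: on BLACK (2,11): turn L to W, flip to white, move to (2,10). |black|=4
Step 3: on WHITE (2,10): turn R to N, flip to black, move to (1,10). |black|=5
Step 4: on WHITE (1,10): turn R to E, flip to black, move to (1,11). |black|=6
Step 5: on WHITE (1,11): turn R to S, flip to black, move to (2,11). |black|=7

Answer: 7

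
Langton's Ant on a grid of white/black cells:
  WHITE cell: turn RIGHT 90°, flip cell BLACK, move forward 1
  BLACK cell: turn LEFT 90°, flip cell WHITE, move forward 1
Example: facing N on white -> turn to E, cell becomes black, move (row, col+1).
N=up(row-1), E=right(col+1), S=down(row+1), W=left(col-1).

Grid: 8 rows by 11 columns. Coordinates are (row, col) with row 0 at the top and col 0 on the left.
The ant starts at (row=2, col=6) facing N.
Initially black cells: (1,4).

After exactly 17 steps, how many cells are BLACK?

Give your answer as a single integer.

Step 1: on WHITE (2,6): turn R to E, flip to black, move to (2,7). |black|=2
Step 2: on WHITE (2,7): turn R to S, flip to black, move to (3,7). |black|=3
Step 3: on WHITE (3,7): turn R to W, flip to black, move to (3,6). |black|=4
Step 4: on WHITE (3,6): turn R to N, flip to black, move to (2,6). |black|=5
Step 5: on BLACK (2,6): turn L to W, flip to white, move to (2,5). |black|=4
Step 6: on WHITE (2,5): turn R to N, flip to black, move to (1,5). |black|=5
Step 7: on WHITE (1,5): turn R to E, flip to black, move to (1,6). |black|=6
Step 8: on WHITE (1,6): turn R to S, flip to black, move to (2,6). |black|=7
Step 9: on WHITE (2,6): turn R to W, flip to black, move to (2,5). |black|=8
Step 10: on BLACK (2,5): turn L to S, flip to white, move to (3,5). |black|=7
Step 11: on WHITE (3,5): turn R to W, flip to black, move to (3,4). |black|=8
Step 12: on WHITE (3,4): turn R to N, flip to black, move to (2,4). |black|=9
Step 13: on WHITE (2,4): turn R to E, flip to black, move to (2,5). |black|=10
Step 14: on WHITE (2,5): turn R to S, flip to black, move to (3,5). |black|=11
Step 15: on BLACK (3,5): turn L to E, flip to white, move to (3,6). |black|=10
Step 16: on BLACK (3,6): turn L to N, flip to white, move to (2,6). |black|=9
Step 17: on BLACK (2,6): turn L to W, flip to white, move to (2,5). |black|=8

Answer: 8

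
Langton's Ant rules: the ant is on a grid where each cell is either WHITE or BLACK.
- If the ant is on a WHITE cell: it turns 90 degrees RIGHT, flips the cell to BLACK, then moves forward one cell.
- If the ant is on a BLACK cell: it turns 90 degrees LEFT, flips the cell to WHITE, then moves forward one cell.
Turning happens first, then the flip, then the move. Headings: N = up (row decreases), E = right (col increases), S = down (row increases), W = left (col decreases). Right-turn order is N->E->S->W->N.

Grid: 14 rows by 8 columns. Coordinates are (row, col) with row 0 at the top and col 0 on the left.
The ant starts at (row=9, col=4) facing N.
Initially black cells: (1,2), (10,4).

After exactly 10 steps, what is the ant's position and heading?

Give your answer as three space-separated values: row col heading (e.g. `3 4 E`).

Step 1: on WHITE (9,4): turn R to E, flip to black, move to (9,5). |black|=3
Step 2: on WHITE (9,5): turn R to S, flip to black, move to (10,5). |black|=4
Step 3: on WHITE (10,5): turn R to W, flip to black, move to (10,4). |black|=5
Step 4: on BLACK (10,4): turn L to S, flip to white, move to (11,4). |black|=4
Step 5: on WHITE (11,4): turn R to W, flip to black, move to (11,3). |black|=5
Step 6: on WHITE (11,3): turn R to N, flip to black, move to (10,3). |black|=6
Step 7: on WHITE (10,3): turn R to E, flip to black, move to (10,4). |black|=7
Step 8: on WHITE (10,4): turn R to S, flip to black, move to (11,4). |black|=8
Step 9: on BLACK (11,4): turn L to E, flip to white, move to (11,5). |black|=7
Step 10: on WHITE (11,5): turn R to S, flip to black, move to (12,5). |black|=8

Answer: 12 5 S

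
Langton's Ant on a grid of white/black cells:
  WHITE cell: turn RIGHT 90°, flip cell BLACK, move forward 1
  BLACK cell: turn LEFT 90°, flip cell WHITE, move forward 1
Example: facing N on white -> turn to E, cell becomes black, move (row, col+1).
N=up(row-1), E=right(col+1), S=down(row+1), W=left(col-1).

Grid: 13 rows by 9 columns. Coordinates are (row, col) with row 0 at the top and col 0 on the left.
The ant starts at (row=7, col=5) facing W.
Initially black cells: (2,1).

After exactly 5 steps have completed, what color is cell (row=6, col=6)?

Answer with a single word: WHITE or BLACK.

Step 1: on WHITE (7,5): turn R to N, flip to black, move to (6,5). |black|=2
Step 2: on WHITE (6,5): turn R to E, flip to black, move to (6,6). |black|=3
Step 3: on WHITE (6,6): turn R to S, flip to black, move to (7,6). |black|=4
Step 4: on WHITE (7,6): turn R to W, flip to black, move to (7,5). |black|=5
Step 5: on BLACK (7,5): turn L to S, flip to white, move to (8,5). |black|=4

Answer: BLACK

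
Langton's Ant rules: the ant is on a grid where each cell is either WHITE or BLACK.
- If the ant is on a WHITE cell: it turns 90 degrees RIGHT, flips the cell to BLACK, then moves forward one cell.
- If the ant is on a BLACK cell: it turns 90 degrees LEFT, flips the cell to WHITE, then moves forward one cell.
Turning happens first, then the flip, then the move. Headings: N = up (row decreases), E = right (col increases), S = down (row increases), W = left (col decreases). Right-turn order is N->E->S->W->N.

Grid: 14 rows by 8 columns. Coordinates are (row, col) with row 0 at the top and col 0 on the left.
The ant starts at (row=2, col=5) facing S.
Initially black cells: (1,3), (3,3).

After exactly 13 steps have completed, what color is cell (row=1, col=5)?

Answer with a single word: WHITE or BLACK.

Step 1: on WHITE (2,5): turn R to W, flip to black, move to (2,4). |black|=3
Step 2: on WHITE (2,4): turn R to N, flip to black, move to (1,4). |black|=4
Step 3: on WHITE (1,4): turn R to E, flip to black, move to (1,5). |black|=5
Step 4: on WHITE (1,5): turn R to S, flip to black, move to (2,5). |black|=6
Step 5: on BLACK (2,5): turn L to E, flip to white, move to (2,6). |black|=5
Step 6: on WHITE (2,6): turn R to S, flip to black, move to (3,6). |black|=6
Step 7: on WHITE (3,6): turn R to W, flip to black, move to (3,5). |black|=7
Step 8: on WHITE (3,5): turn R to N, flip to black, move to (2,5). |black|=8
Step 9: on WHITE (2,5): turn R to E, flip to black, move to (2,6). |black|=9
Step 10: on BLACK (2,6): turn L to N, flip to white, move to (1,6). |black|=8
Step 11: on WHITE (1,6): turn R to E, flip to black, move to (1,7). |black|=9
Step 12: on WHITE (1,7): turn R to S, flip to black, move to (2,7). |black|=10
Step 13: on WHITE (2,7): turn R to W, flip to black, move to (2,6). |black|=11

Answer: BLACK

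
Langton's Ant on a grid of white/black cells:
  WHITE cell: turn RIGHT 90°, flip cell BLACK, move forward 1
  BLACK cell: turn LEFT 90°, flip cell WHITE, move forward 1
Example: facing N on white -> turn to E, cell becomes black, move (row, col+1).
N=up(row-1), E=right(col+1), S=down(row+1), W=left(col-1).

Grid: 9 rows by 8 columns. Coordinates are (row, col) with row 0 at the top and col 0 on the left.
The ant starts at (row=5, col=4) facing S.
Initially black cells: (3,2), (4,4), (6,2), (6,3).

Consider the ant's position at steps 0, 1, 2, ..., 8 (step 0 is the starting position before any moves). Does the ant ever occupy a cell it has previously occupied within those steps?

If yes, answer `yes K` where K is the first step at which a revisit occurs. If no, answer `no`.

Answer: yes 7

Derivation:
Step 1: on WHITE (5,4): turn R to W, flip to black, move to (5,3). |black|=5 — new cell
Step 2: on WHITE (5,3): turn R to N, flip to black, move to (4,3). |black|=6 — new cell
Step 3: on WHITE (4,3): turn R to E, flip to black, move to (4,4). |black|=7 — new cell
Step 4: on BLACK (4,4): turn L to N, flip to white, move to (3,4). |black|=6 — new cell
Step 5: on WHITE (3,4): turn R to E, flip to black, move to (3,5). |black|=7 — new cell
Step 6: on WHITE (3,5): turn R to S, flip to black, move to (4,5). |black|=8 — new cell
Step 7: on WHITE (4,5): turn R to W, flip to black, move to (4,4). |black|=9 — REVISIT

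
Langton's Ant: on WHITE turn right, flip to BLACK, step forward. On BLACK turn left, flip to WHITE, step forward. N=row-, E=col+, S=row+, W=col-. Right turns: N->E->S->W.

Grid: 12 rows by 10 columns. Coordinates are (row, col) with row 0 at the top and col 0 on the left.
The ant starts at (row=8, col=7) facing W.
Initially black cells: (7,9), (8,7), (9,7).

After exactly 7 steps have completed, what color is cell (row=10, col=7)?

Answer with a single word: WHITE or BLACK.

Step 1: on BLACK (8,7): turn L to S, flip to white, move to (9,7). |black|=2
Step 2: on BLACK (9,7): turn L to E, flip to white, move to (9,8). |black|=1
Step 3: on WHITE (9,8): turn R to S, flip to black, move to (10,8). |black|=2
Step 4: on WHITE (10,8): turn R to W, flip to black, move to (10,7). |black|=3
Step 5: on WHITE (10,7): turn R to N, flip to black, move to (9,7). |black|=4
Step 6: on WHITE (9,7): turn R to E, flip to black, move to (9,8). |black|=5
Step 7: on BLACK (9,8): turn L to N, flip to white, move to (8,8). |black|=4

Answer: BLACK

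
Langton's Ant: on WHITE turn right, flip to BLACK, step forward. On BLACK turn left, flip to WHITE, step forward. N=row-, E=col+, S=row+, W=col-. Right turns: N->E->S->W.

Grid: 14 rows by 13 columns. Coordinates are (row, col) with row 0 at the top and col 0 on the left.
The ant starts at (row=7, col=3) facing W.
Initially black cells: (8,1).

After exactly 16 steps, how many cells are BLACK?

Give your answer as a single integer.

Answer: 9

Derivation:
Step 1: on WHITE (7,3): turn R to N, flip to black, move to (6,3). |black|=2
Step 2: on WHITE (6,3): turn R to E, flip to black, move to (6,4). |black|=3
Step 3: on WHITE (6,4): turn R to S, flip to black, move to (7,4). |black|=4
Step 4: on WHITE (7,4): turn R to W, flip to black, move to (7,3). |black|=5
Step 5: on BLACK (7,3): turn L to S, flip to white, move to (8,3). |black|=4
Step 6: on WHITE (8,3): turn R to W, flip to black, move to (8,2). |black|=5
Step 7: on WHITE (8,2): turn R to N, flip to black, move to (7,2). |black|=6
Step 8: on WHITE (7,2): turn R to E, flip to black, move to (7,3). |black|=7
Step 9: on WHITE (7,3): turn R to S, flip to black, move to (8,3). |black|=8
Step 10: on BLACK (8,3): turn L to E, flip to white, move to (8,4). |black|=7
Step 11: on WHITE (8,4): turn R to S, flip to black, move to (9,4). |black|=8
Step 12: on WHITE (9,4): turn R to W, flip to black, move to (9,3). |black|=9
Step 13: on WHITE (9,3): turn R to N, flip to black, move to (8,3). |black|=10
Step 14: on WHITE (8,3): turn R to E, flip to black, move to (8,4). |black|=11
Step 15: on BLACK (8,4): turn L to N, flip to white, move to (7,4). |black|=10
Step 16: on BLACK (7,4): turn L to W, flip to white, move to (7,3). |black|=9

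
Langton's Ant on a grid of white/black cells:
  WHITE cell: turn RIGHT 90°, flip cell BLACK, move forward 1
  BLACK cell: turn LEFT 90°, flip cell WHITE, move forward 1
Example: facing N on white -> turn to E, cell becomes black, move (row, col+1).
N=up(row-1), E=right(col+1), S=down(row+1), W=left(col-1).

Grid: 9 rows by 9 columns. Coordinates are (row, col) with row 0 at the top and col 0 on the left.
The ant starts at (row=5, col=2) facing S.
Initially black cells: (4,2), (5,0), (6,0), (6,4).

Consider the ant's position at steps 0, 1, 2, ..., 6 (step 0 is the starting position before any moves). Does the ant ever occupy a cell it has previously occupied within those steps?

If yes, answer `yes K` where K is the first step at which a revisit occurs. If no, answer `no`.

Answer: no

Derivation:
Step 1: on WHITE (5,2): turn R to W, flip to black, move to (5,1). |black|=5 — new cell
Step 2: on WHITE (5,1): turn R to N, flip to black, move to (4,1). |black|=6 — new cell
Step 3: on WHITE (4,1): turn R to E, flip to black, move to (4,2). |black|=7 — new cell
Step 4: on BLACK (4,2): turn L to N, flip to white, move to (3,2). |black|=6 — new cell
Step 5: on WHITE (3,2): turn R to E, flip to black, move to (3,3). |black|=7 — new cell
Step 6: on WHITE (3,3): turn R to S, flip to black, move to (4,3). |black|=8 — new cell
No revisit within 6 steps.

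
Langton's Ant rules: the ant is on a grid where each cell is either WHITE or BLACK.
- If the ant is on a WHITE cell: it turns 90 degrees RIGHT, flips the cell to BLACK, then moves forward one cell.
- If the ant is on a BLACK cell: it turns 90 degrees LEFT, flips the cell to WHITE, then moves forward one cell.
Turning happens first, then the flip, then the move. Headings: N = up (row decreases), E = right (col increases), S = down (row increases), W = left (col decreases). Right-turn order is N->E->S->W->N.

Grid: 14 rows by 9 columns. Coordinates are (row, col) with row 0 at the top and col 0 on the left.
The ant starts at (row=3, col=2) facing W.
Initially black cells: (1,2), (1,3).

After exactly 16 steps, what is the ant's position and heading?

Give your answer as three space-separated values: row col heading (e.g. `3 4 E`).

Answer: 3 2 W

Derivation:
Step 1: on WHITE (3,2): turn R to N, flip to black, move to (2,2). |black|=3
Step 2: on WHITE (2,2): turn R to E, flip to black, move to (2,3). |black|=4
Step 3: on WHITE (2,3): turn R to S, flip to black, move to (3,3). |black|=5
Step 4: on WHITE (3,3): turn R to W, flip to black, move to (3,2). |black|=6
Step 5: on BLACK (3,2): turn L to S, flip to white, move to (4,2). |black|=5
Step 6: on WHITE (4,2): turn R to W, flip to black, move to (4,1). |black|=6
Step 7: on WHITE (4,1): turn R to N, flip to black, move to (3,1). |black|=7
Step 8: on WHITE (3,1): turn R to E, flip to black, move to (3,2). |black|=8
Step 9: on WHITE (3,2): turn R to S, flip to black, move to (4,2). |black|=9
Step 10: on BLACK (4,2): turn L to E, flip to white, move to (4,3). |black|=8
Step 11: on WHITE (4,3): turn R to S, flip to black, move to (5,3). |black|=9
Step 12: on WHITE (5,3): turn R to W, flip to black, move to (5,2). |black|=10
Step 13: on WHITE (5,2): turn R to N, flip to black, move to (4,2). |black|=11
Step 14: on WHITE (4,2): turn R to E, flip to black, move to (4,3). |black|=12
Step 15: on BLACK (4,3): turn L to N, flip to white, move to (3,3). |black|=11
Step 16: on BLACK (3,3): turn L to W, flip to white, move to (3,2). |black|=10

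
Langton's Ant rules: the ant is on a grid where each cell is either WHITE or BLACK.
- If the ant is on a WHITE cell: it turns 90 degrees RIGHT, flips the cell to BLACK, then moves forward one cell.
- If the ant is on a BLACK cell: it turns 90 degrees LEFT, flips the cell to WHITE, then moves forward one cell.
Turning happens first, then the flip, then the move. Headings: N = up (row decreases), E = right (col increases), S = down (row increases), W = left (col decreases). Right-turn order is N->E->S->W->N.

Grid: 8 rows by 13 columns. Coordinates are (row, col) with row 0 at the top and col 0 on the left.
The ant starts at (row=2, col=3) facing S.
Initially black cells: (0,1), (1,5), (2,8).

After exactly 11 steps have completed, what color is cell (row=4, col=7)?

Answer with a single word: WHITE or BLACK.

Answer: WHITE

Derivation:
Step 1: on WHITE (2,3): turn R to W, flip to black, move to (2,2). |black|=4
Step 2: on WHITE (2,2): turn R to N, flip to black, move to (1,2). |black|=5
Step 3: on WHITE (1,2): turn R to E, flip to black, move to (1,3). |black|=6
Step 4: on WHITE (1,3): turn R to S, flip to black, move to (2,3). |black|=7
Step 5: on BLACK (2,3): turn L to E, flip to white, move to (2,4). |black|=6
Step 6: on WHITE (2,4): turn R to S, flip to black, move to (3,4). |black|=7
Step 7: on WHITE (3,4): turn R to W, flip to black, move to (3,3). |black|=8
Step 8: on WHITE (3,3): turn R to N, flip to black, move to (2,3). |black|=9
Step 9: on WHITE (2,3): turn R to E, flip to black, move to (2,4). |black|=10
Step 10: on BLACK (2,4): turn L to N, flip to white, move to (1,4). |black|=9
Step 11: on WHITE (1,4): turn R to E, flip to black, move to (1,5). |black|=10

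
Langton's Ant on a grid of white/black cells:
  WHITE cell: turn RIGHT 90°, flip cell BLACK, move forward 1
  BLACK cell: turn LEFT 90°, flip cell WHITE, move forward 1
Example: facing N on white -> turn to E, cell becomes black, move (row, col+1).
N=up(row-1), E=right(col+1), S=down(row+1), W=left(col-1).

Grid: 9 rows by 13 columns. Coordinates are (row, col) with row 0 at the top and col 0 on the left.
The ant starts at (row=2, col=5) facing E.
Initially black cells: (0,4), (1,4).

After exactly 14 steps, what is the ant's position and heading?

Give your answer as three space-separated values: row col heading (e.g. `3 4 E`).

Step 1: on WHITE (2,5): turn R to S, flip to black, move to (3,5). |black|=3
Step 2: on WHITE (3,5): turn R to W, flip to black, move to (3,4). |black|=4
Step 3: on WHITE (3,4): turn R to N, flip to black, move to (2,4). |black|=5
Step 4: on WHITE (2,4): turn R to E, flip to black, move to (2,5). |black|=6
Step 5: on BLACK (2,5): turn L to N, flip to white, move to (1,5). |black|=5
Step 6: on WHITE (1,5): turn R to E, flip to black, move to (1,6). |black|=6
Step 7: on WHITE (1,6): turn R to S, flip to black, move to (2,6). |black|=7
Step 8: on WHITE (2,6): turn R to W, flip to black, move to (2,5). |black|=8
Step 9: on WHITE (2,5): turn R to N, flip to black, move to (1,5). |black|=9
Step 10: on BLACK (1,5): turn L to W, flip to white, move to (1,4). |black|=8
Step 11: on BLACK (1,4): turn L to S, flip to white, move to (2,4). |black|=7
Step 12: on BLACK (2,4): turn L to E, flip to white, move to (2,5). |black|=6
Step 13: on BLACK (2,5): turn L to N, flip to white, move to (1,5). |black|=5
Step 14: on WHITE (1,5): turn R to E, flip to black, move to (1,6). |black|=6

Answer: 1 6 E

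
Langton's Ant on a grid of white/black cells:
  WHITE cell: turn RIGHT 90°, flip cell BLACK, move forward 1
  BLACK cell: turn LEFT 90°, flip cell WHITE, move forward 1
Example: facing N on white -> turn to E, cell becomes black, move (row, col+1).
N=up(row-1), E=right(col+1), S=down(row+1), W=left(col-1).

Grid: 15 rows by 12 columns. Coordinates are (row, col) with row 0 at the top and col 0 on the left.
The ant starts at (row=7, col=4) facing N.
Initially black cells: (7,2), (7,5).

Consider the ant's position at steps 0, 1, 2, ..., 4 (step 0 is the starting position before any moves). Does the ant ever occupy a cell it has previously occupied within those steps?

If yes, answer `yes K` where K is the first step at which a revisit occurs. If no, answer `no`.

Step 1: on WHITE (7,4): turn R to E, flip to black, move to (7,5). |black|=3 — new cell
Step 2: on BLACK (7,5): turn L to N, flip to white, move to (6,5). |black|=2 — new cell
Step 3: on WHITE (6,5): turn R to E, flip to black, move to (6,6). |black|=3 — new cell
Step 4: on WHITE (6,6): turn R to S, flip to black, move to (7,6). |black|=4 — new cell
No revisit within 4 steps.

Answer: no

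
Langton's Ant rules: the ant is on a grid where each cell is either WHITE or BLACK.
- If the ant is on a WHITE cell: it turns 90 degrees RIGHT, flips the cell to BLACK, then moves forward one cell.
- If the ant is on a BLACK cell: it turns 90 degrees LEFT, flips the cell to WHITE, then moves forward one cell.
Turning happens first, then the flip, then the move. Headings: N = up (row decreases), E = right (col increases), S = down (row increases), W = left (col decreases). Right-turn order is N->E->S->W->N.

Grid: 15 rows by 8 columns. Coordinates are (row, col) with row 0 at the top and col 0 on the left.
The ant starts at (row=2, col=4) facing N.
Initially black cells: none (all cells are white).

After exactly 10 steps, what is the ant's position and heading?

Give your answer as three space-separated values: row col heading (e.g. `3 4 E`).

Answer: 3 3 S

Derivation:
Step 1: on WHITE (2,4): turn R to E, flip to black, move to (2,5). |black|=1
Step 2: on WHITE (2,5): turn R to S, flip to black, move to (3,5). |black|=2
Step 3: on WHITE (3,5): turn R to W, flip to black, move to (3,4). |black|=3
Step 4: on WHITE (3,4): turn R to N, flip to black, move to (2,4). |black|=4
Step 5: on BLACK (2,4): turn L to W, flip to white, move to (2,3). |black|=3
Step 6: on WHITE (2,3): turn R to N, flip to black, move to (1,3). |black|=4
Step 7: on WHITE (1,3): turn R to E, flip to black, move to (1,4). |black|=5
Step 8: on WHITE (1,4): turn R to S, flip to black, move to (2,4). |black|=6
Step 9: on WHITE (2,4): turn R to W, flip to black, move to (2,3). |black|=7
Step 10: on BLACK (2,3): turn L to S, flip to white, move to (3,3). |black|=6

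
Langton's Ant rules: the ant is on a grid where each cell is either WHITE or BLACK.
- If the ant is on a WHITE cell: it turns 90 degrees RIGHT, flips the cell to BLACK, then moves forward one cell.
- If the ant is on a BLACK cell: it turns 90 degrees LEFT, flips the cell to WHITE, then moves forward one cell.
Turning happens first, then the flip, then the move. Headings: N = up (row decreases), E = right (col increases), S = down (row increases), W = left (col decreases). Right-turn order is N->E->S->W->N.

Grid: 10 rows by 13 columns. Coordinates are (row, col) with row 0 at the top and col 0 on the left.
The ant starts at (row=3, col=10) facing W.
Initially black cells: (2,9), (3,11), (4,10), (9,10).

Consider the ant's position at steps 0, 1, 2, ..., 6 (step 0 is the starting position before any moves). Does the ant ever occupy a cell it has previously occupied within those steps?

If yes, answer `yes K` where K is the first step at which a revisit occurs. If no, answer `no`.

Step 1: on WHITE (3,10): turn R to N, flip to black, move to (2,10). |black|=5 — new cell
Step 2: on WHITE (2,10): turn R to E, flip to black, move to (2,11). |black|=6 — new cell
Step 3: on WHITE (2,11): turn R to S, flip to black, move to (3,11). |black|=7 — new cell
Step 4: on BLACK (3,11): turn L to E, flip to white, move to (3,12). |black|=6 — new cell
Step 5: on WHITE (3,12): turn R to S, flip to black, move to (4,12). |black|=7 — new cell
Step 6: on WHITE (4,12): turn R to W, flip to black, move to (4,11). |black|=8 — new cell
No revisit within 6 steps.

Answer: no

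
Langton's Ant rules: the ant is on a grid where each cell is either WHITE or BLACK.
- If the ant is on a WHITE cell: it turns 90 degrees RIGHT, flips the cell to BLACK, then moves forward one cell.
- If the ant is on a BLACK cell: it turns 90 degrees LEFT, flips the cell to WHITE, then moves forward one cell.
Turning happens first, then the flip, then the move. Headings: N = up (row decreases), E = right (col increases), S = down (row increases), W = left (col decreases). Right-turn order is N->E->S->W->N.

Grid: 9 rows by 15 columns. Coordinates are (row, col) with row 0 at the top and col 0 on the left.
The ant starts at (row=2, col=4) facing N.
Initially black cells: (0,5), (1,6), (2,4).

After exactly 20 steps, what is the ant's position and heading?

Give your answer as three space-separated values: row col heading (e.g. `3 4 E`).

Step 1: on BLACK (2,4): turn L to W, flip to white, move to (2,3). |black|=2
Step 2: on WHITE (2,3): turn R to N, flip to black, move to (1,3). |black|=3
Step 3: on WHITE (1,3): turn R to E, flip to black, move to (1,4). |black|=4
Step 4: on WHITE (1,4): turn R to S, flip to black, move to (2,4). |black|=5
Step 5: on WHITE (2,4): turn R to W, flip to black, move to (2,3). |black|=6
Step 6: on BLACK (2,3): turn L to S, flip to white, move to (3,3). |black|=5
Step 7: on WHITE (3,3): turn R to W, flip to black, move to (3,2). |black|=6
Step 8: on WHITE (3,2): turn R to N, flip to black, move to (2,2). |black|=7
Step 9: on WHITE (2,2): turn R to E, flip to black, move to (2,3). |black|=8
Step 10: on WHITE (2,3): turn R to S, flip to black, move to (3,3). |black|=9
Step 11: on BLACK (3,3): turn L to E, flip to white, move to (3,4). |black|=8
Step 12: on WHITE (3,4): turn R to S, flip to black, move to (4,4). |black|=9
Step 13: on WHITE (4,4): turn R to W, flip to black, move to (4,3). |black|=10
Step 14: on WHITE (4,3): turn R to N, flip to black, move to (3,3). |black|=11
Step 15: on WHITE (3,3): turn R to E, flip to black, move to (3,4). |black|=12
Step 16: on BLACK (3,4): turn L to N, flip to white, move to (2,4). |black|=11
Step 17: on BLACK (2,4): turn L to W, flip to white, move to (2,3). |black|=10
Step 18: on BLACK (2,3): turn L to S, flip to white, move to (3,3). |black|=9
Step 19: on BLACK (3,3): turn L to E, flip to white, move to (3,4). |black|=8
Step 20: on WHITE (3,4): turn R to S, flip to black, move to (4,4). |black|=9

Answer: 4 4 S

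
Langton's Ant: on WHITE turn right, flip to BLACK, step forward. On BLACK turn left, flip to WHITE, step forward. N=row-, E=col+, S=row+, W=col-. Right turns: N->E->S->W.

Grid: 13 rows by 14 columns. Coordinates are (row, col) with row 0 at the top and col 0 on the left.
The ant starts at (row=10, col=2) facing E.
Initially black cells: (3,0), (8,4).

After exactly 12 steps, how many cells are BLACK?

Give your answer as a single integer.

Step 1: on WHITE (10,2): turn R to S, flip to black, move to (11,2). |black|=3
Step 2: on WHITE (11,2): turn R to W, flip to black, move to (11,1). |black|=4
Step 3: on WHITE (11,1): turn R to N, flip to black, move to (10,1). |black|=5
Step 4: on WHITE (10,1): turn R to E, flip to black, move to (10,2). |black|=6
Step 5: on BLACK (10,2): turn L to N, flip to white, move to (9,2). |black|=5
Step 6: on WHITE (9,2): turn R to E, flip to black, move to (9,3). |black|=6
Step 7: on WHITE (9,3): turn R to S, flip to black, move to (10,3). |black|=7
Step 8: on WHITE (10,3): turn R to W, flip to black, move to (10,2). |black|=8
Step 9: on WHITE (10,2): turn R to N, flip to black, move to (9,2). |black|=9
Step 10: on BLACK (9,2): turn L to W, flip to white, move to (9,1). |black|=8
Step 11: on WHITE (9,1): turn R to N, flip to black, move to (8,1). |black|=9
Step 12: on WHITE (8,1): turn R to E, flip to black, move to (8,2). |black|=10

Answer: 10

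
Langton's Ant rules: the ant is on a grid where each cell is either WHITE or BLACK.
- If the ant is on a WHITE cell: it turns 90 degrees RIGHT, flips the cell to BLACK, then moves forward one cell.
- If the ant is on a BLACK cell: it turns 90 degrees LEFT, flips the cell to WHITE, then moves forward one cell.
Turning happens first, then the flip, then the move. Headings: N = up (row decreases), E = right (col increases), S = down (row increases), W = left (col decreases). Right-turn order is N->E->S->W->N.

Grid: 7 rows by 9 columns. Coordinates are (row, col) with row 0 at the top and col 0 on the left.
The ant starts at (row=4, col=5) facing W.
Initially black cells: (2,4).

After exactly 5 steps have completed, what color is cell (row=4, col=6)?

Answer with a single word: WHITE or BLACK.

Step 1: on WHITE (4,5): turn R to N, flip to black, move to (3,5). |black|=2
Step 2: on WHITE (3,5): turn R to E, flip to black, move to (3,6). |black|=3
Step 3: on WHITE (3,6): turn R to S, flip to black, move to (4,6). |black|=4
Step 4: on WHITE (4,6): turn R to W, flip to black, move to (4,5). |black|=5
Step 5: on BLACK (4,5): turn L to S, flip to white, move to (5,5). |black|=4

Answer: BLACK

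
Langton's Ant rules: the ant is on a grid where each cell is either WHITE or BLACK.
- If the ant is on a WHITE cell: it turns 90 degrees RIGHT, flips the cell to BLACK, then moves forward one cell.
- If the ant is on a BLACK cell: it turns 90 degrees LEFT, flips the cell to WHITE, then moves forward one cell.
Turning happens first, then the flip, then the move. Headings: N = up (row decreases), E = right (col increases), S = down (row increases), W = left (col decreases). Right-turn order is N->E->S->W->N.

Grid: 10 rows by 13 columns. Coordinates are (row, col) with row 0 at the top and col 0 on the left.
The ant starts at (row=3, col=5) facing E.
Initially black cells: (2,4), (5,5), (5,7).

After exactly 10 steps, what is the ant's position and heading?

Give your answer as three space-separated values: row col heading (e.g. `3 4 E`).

Step 1: on WHITE (3,5): turn R to S, flip to black, move to (4,5). |black|=4
Step 2: on WHITE (4,5): turn R to W, flip to black, move to (4,4). |black|=5
Step 3: on WHITE (4,4): turn R to N, flip to black, move to (3,4). |black|=6
Step 4: on WHITE (3,4): turn R to E, flip to black, move to (3,5). |black|=7
Step 5: on BLACK (3,5): turn L to N, flip to white, move to (2,5). |black|=6
Step 6: on WHITE (2,5): turn R to E, flip to black, move to (2,6). |black|=7
Step 7: on WHITE (2,6): turn R to S, flip to black, move to (3,6). |black|=8
Step 8: on WHITE (3,6): turn R to W, flip to black, move to (3,5). |black|=9
Step 9: on WHITE (3,5): turn R to N, flip to black, move to (2,5). |black|=10
Step 10: on BLACK (2,5): turn L to W, flip to white, move to (2,4). |black|=9

Answer: 2 4 W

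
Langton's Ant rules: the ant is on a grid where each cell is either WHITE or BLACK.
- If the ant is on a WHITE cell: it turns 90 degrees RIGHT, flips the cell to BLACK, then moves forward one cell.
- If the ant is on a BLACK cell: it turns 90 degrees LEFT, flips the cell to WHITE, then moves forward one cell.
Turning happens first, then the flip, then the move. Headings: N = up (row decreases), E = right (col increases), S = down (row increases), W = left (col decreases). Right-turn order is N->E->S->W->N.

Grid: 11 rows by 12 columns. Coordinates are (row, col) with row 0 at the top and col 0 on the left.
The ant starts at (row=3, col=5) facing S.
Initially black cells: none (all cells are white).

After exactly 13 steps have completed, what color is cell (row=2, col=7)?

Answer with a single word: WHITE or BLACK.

Answer: BLACK

Derivation:
Step 1: on WHITE (3,5): turn R to W, flip to black, move to (3,4). |black|=1
Step 2: on WHITE (3,4): turn R to N, flip to black, move to (2,4). |black|=2
Step 3: on WHITE (2,4): turn R to E, flip to black, move to (2,5). |black|=3
Step 4: on WHITE (2,5): turn R to S, flip to black, move to (3,5). |black|=4
Step 5: on BLACK (3,5): turn L to E, flip to white, move to (3,6). |black|=3
Step 6: on WHITE (3,6): turn R to S, flip to black, move to (4,6). |black|=4
Step 7: on WHITE (4,6): turn R to W, flip to black, move to (4,5). |black|=5
Step 8: on WHITE (4,5): turn R to N, flip to black, move to (3,5). |black|=6
Step 9: on WHITE (3,5): turn R to E, flip to black, move to (3,6). |black|=7
Step 10: on BLACK (3,6): turn L to N, flip to white, move to (2,6). |black|=6
Step 11: on WHITE (2,6): turn R to E, flip to black, move to (2,7). |black|=7
Step 12: on WHITE (2,7): turn R to S, flip to black, move to (3,7). |black|=8
Step 13: on WHITE (3,7): turn R to W, flip to black, move to (3,6). |black|=9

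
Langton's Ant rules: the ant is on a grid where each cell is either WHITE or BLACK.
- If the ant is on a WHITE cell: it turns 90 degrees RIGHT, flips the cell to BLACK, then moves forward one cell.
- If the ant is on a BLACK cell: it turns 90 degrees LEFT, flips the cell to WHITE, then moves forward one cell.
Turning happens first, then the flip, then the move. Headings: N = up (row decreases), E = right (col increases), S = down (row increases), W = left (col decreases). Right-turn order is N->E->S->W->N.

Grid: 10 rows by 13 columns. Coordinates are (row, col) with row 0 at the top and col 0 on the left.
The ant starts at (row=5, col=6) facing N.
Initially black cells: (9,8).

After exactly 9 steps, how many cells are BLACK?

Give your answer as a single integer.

Step 1: on WHITE (5,6): turn R to E, flip to black, move to (5,7). |black|=2
Step 2: on WHITE (5,7): turn R to S, flip to black, move to (6,7). |black|=3
Step 3: on WHITE (6,7): turn R to W, flip to black, move to (6,6). |black|=4
Step 4: on WHITE (6,6): turn R to N, flip to black, move to (5,6). |black|=5
Step 5: on BLACK (5,6): turn L to W, flip to white, move to (5,5). |black|=4
Step 6: on WHITE (5,5): turn R to N, flip to black, move to (4,5). |black|=5
Step 7: on WHITE (4,5): turn R to E, flip to black, move to (4,6). |black|=6
Step 8: on WHITE (4,6): turn R to S, flip to black, move to (5,6). |black|=7
Step 9: on WHITE (5,6): turn R to W, flip to black, move to (5,5). |black|=8

Answer: 8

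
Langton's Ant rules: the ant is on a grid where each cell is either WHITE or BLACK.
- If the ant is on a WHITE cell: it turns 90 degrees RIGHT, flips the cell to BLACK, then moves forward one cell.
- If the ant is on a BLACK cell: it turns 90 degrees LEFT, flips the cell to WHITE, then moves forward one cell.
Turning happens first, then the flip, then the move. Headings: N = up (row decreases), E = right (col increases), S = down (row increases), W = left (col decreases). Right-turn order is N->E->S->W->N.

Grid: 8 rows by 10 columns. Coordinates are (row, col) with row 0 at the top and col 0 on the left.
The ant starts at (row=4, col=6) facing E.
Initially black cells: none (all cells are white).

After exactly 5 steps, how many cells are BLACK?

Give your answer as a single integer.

Answer: 3

Derivation:
Step 1: on WHITE (4,6): turn R to S, flip to black, move to (5,6). |black|=1
Step 2: on WHITE (5,6): turn R to W, flip to black, move to (5,5). |black|=2
Step 3: on WHITE (5,5): turn R to N, flip to black, move to (4,5). |black|=3
Step 4: on WHITE (4,5): turn R to E, flip to black, move to (4,6). |black|=4
Step 5: on BLACK (4,6): turn L to N, flip to white, move to (3,6). |black|=3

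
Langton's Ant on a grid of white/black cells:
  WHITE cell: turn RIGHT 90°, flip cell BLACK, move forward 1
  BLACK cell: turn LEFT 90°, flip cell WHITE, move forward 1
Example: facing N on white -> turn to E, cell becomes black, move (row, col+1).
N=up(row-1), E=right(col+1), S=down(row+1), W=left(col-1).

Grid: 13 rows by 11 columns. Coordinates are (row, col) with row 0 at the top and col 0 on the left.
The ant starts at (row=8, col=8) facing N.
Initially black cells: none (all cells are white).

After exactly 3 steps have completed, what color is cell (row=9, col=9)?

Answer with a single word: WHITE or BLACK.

Answer: BLACK

Derivation:
Step 1: on WHITE (8,8): turn R to E, flip to black, move to (8,9). |black|=1
Step 2: on WHITE (8,9): turn R to S, flip to black, move to (9,9). |black|=2
Step 3: on WHITE (9,9): turn R to W, flip to black, move to (9,8). |black|=3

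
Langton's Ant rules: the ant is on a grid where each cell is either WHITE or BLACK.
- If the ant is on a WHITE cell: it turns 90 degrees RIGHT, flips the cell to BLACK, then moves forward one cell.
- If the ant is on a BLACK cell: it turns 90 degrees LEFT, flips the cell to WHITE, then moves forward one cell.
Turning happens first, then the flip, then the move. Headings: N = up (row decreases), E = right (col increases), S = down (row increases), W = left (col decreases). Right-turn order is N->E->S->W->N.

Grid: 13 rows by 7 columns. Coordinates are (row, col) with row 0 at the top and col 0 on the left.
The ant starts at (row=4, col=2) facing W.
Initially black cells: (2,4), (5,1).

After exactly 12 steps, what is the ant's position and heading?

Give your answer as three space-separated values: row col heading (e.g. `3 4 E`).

Answer: 6 2 E

Derivation:
Step 1: on WHITE (4,2): turn R to N, flip to black, move to (3,2). |black|=3
Step 2: on WHITE (3,2): turn R to E, flip to black, move to (3,3). |black|=4
Step 3: on WHITE (3,3): turn R to S, flip to black, move to (4,3). |black|=5
Step 4: on WHITE (4,3): turn R to W, flip to black, move to (4,2). |black|=6
Step 5: on BLACK (4,2): turn L to S, flip to white, move to (5,2). |black|=5
Step 6: on WHITE (5,2): turn R to W, flip to black, move to (5,1). |black|=6
Step 7: on BLACK (5,1): turn L to S, flip to white, move to (6,1). |black|=5
Step 8: on WHITE (6,1): turn R to W, flip to black, move to (6,0). |black|=6
Step 9: on WHITE (6,0): turn R to N, flip to black, move to (5,0). |black|=7
Step 10: on WHITE (5,0): turn R to E, flip to black, move to (5,1). |black|=8
Step 11: on WHITE (5,1): turn R to S, flip to black, move to (6,1). |black|=9
Step 12: on BLACK (6,1): turn L to E, flip to white, move to (6,2). |black|=8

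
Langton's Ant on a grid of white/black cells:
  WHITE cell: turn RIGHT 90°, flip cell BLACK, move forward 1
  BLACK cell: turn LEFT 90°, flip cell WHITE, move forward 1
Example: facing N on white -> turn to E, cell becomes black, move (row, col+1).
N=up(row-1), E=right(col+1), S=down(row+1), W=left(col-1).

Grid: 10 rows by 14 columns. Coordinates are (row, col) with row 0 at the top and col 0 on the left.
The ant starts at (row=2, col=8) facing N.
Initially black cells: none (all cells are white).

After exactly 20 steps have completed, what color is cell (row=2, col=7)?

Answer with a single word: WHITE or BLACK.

Step 1: on WHITE (2,8): turn R to E, flip to black, move to (2,9). |black|=1
Step 2: on WHITE (2,9): turn R to S, flip to black, move to (3,9). |black|=2
Step 3: on WHITE (3,9): turn R to W, flip to black, move to (3,8). |black|=3
Step 4: on WHITE (3,8): turn R to N, flip to black, move to (2,8). |black|=4
Step 5: on BLACK (2,8): turn L to W, flip to white, move to (2,7). |black|=3
Step 6: on WHITE (2,7): turn R to N, flip to black, move to (1,7). |black|=4
Step 7: on WHITE (1,7): turn R to E, flip to black, move to (1,8). |black|=5
Step 8: on WHITE (1,8): turn R to S, flip to black, move to (2,8). |black|=6
Step 9: on WHITE (2,8): turn R to W, flip to black, move to (2,7). |black|=7
Step 10: on BLACK (2,7): turn L to S, flip to white, move to (3,7). |black|=6
Step 11: on WHITE (3,7): turn R to W, flip to black, move to (3,6). |black|=7
Step 12: on WHITE (3,6): turn R to N, flip to black, move to (2,6). |black|=8
Step 13: on WHITE (2,6): turn R to E, flip to black, move to (2,7). |black|=9
Step 14: on WHITE (2,7): turn R to S, flip to black, move to (3,7). |black|=10
Step 15: on BLACK (3,7): turn L to E, flip to white, move to (3,8). |black|=9
Step 16: on BLACK (3,8): turn L to N, flip to white, move to (2,8). |black|=8
Step 17: on BLACK (2,8): turn L to W, flip to white, move to (2,7). |black|=7
Step 18: on BLACK (2,7): turn L to S, flip to white, move to (3,7). |black|=6
Step 19: on WHITE (3,7): turn R to W, flip to black, move to (3,6). |black|=7
Step 20: on BLACK (3,6): turn L to S, flip to white, move to (4,6). |black|=6

Answer: WHITE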